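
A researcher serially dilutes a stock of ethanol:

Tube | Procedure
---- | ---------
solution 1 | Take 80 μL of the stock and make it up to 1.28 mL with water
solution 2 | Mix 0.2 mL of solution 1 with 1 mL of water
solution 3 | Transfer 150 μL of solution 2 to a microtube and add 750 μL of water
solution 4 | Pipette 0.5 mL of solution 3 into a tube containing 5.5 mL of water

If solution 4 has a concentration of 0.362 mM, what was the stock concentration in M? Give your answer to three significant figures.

Step 1: 80 μL brought to 1.28 mL → factor 1280/80 = 16
Step 2: 0.2 mL + 1 mL = 1.2 mL total → factor 1.2/0.2 = 6
Step 3: 150 μL + 750 μL = 900 μL total → factor 900/150 = 6
Step 4: 0.5 mL + 5.5 mL = 6 mL total → factor 6/0.5 = 12
Overall dilution factor = 16 × 6 × 6 × 12 = 6912
Stock = 0.362 mM × 6912 = 2502 mM = 2.50 M

2.50 M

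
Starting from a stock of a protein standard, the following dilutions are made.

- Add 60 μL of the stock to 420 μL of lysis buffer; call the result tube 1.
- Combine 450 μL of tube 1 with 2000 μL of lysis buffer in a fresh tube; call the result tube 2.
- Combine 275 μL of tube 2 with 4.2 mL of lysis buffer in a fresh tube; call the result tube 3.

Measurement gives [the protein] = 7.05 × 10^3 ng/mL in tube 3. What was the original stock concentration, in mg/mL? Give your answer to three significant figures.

5.00 mg/mL

Step 1: 60 μL + 420 μL = 480 μL total → factor 480/60 = 8
Step 2: 450 μL + 2000 μL = 2450 μL total → factor 2450/450 = 5.4444
Step 3: 275 μL + 4.2 mL = 4475 μL total → factor 4475/275 = 16.273
Overall dilution factor = 8 × 5.4444 × 16.273 = 708.77
Stock = 7.05 × 10^3 ng/mL × 708.77 = 4.997 × 10^6 ng/mL = 5.00 mg/mL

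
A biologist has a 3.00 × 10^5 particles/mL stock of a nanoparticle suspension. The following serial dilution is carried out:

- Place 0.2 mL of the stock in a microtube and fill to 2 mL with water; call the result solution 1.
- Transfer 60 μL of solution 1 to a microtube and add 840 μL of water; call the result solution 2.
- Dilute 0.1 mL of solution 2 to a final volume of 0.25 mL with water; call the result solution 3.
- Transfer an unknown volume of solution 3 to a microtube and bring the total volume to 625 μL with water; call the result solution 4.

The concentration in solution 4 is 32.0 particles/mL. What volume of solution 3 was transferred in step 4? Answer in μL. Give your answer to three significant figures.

Step 1: 0.2 mL brought to 2 mL → factor 2/0.2 = 10
Step 2: 60 μL + 840 μL = 900 μL total → factor 900/60 = 15
Step 3: 0.1 mL brought to 0.25 mL → factor 0.25/0.1 = 2.5
Step 4: v brought to 625 μL → factor = 625 μL/v
Product of known-step factors = 375
Overall factor = 3.00 × 10^5 particles/mL / (32.0 particles/mL) = 9375
Step-4 factor = 9375 / 375 = 25
v = 625 μL / 25 = 25.0 μL

25.0 μL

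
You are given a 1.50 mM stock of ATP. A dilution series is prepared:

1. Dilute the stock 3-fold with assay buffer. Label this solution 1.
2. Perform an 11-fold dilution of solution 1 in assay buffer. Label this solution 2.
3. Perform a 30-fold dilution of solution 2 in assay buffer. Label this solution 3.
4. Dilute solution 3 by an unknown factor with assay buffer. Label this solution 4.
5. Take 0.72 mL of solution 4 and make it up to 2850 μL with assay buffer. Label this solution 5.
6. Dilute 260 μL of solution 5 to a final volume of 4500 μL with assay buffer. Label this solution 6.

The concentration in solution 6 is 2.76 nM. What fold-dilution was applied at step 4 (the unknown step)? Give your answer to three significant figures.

8.01-fold

Step 1: 3-fold → factor 3
Step 2: 11-fold → factor 11
Step 3: 30-fold → factor 30
Step 4: unknown factor x
Step 5: 0.72 mL brought to 2850 μL → factor 2.85/0.72 = 3.9583
Step 6: 260 μL brought to 4500 μL → factor 4500/260 = 17.308
Product of known-step factors = 67825
Overall factor = 1.50 mM / (2.76 nM) = 5.4348 × 10^5
x = 5.4348 × 10^5 / 67825 = 8.01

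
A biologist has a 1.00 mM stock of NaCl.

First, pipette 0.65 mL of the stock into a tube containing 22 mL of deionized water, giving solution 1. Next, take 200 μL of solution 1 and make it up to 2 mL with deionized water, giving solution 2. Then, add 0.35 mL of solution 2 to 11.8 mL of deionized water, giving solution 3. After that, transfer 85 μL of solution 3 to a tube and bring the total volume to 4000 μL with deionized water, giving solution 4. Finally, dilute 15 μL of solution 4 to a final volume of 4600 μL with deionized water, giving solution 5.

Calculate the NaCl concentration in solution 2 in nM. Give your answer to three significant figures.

Step 1: 0.65 mL + 22 mL = 22.65 mL total → factor 22.65/0.65 = 34.846
Step 2: 200 μL brought to 2 mL → factor 2000/200 = 10
Dilution factor through solution 2 = 34.846 × 10 = 348.46
[solution 2] = 1.00 mM / 348.46 = 0.002870 mM = 2.87 × 10^3 nM

2.87 × 10^3 nM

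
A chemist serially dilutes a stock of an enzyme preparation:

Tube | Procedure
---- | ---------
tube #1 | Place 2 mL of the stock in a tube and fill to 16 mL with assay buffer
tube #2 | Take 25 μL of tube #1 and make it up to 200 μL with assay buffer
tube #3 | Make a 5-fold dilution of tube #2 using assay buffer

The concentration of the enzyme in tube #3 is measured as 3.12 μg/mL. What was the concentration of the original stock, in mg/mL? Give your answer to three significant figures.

Step 1: 2 mL brought to 16 mL → factor 16/2 = 8
Step 2: 25 μL brought to 200 μL → factor 200/25 = 8
Step 3: 5-fold → factor 5
Overall dilution factor = 8 × 8 × 5 = 320
Stock = 3.12 μg/mL × 320 = 998.4 μg/mL = 0.998 mg/mL

0.998 mg/mL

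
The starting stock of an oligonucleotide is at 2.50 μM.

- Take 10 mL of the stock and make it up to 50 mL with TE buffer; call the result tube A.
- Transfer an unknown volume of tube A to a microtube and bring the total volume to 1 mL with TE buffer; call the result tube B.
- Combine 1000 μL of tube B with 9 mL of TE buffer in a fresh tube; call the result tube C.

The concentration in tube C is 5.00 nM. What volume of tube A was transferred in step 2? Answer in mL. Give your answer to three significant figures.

0.100 mL

Step 1: 10 mL brought to 50 mL → factor 50/10 = 5
Step 2: v brought to 1 mL → factor = 1 mL/v
Step 3: 1000 μL + 9 mL = 10000 μL total → factor 10000/1000 = 10
Product of known-step factors = 50
Overall factor = 2.50 μM / (5.00 nM) = 500
Step-2 factor = 500 / 50 = 10
v = 1 mL / 10 = 0.100 mL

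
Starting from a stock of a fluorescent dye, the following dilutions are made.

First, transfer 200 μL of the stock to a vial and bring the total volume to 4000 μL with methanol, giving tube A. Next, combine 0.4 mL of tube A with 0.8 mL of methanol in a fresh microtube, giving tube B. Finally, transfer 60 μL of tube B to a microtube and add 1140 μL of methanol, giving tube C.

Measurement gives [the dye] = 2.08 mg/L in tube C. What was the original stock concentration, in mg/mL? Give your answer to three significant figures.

2.50 mg/mL

Step 1: 200 μL brought to 4000 μL → factor 4000/200 = 20
Step 2: 0.4 mL + 0.8 mL = 1.2 mL total → factor 1.2/0.4 = 3
Step 3: 60 μL + 1140 μL = 1200 μL total → factor 1200/60 = 20
Overall dilution factor = 20 × 3 × 20 = 1200
Stock = 2.08 mg/L × 1200 = 2496 mg/L = 2.50 mg/mL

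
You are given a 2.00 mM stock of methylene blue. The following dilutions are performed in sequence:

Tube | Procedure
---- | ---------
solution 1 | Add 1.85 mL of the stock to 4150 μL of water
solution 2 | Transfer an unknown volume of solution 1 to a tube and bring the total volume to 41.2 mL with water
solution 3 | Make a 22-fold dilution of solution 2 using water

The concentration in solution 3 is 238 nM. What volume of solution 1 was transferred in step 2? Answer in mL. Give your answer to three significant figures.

Step 1: 1.85 mL + 4150 μL = 6 mL total → factor 6/1.85 = 3.2432
Step 2: v brought to 41.2 mL → factor = 41.2 mL/v
Step 3: 22-fold → factor 22
Product of known-step factors = 71.351
Overall factor = 2.00 mM / (238 nM) = 8403.4
Step-2 factor = 8403.4 / 71.351 = 117.77
v = 41.2 mL / 117.77 = 0.350 mL

0.350 mL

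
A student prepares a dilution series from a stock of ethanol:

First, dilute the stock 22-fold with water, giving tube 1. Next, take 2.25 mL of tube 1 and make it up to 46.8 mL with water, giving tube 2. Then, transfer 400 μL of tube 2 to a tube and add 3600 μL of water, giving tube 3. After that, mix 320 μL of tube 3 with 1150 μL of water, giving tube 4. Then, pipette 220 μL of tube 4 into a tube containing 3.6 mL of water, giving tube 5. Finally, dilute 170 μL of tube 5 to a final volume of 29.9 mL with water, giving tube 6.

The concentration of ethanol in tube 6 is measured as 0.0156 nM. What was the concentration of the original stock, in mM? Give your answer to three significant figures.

Step 1: 22-fold → factor 22
Step 2: 2.25 mL brought to 46.8 mL → factor 46.8/2.25 = 20.8
Step 3: 400 μL + 3600 μL = 4000 μL total → factor 4000/400 = 10
Step 4: 320 μL + 1150 μL = 1470 μL total → factor 1470/320 = 4.5938
Step 5: 220 μL + 3.6 mL = 3820 μL total → factor 3820/220 = 17.364
Step 6: 170 μL brought to 29.9 mL → factor 29900/170 = 175.88
Overall dilution factor = 22 × 20.8 × 10 × 4.5938 × 17.364 × 175.88 = 6.4197 × 10^7
Stock = 0.0156 nM × 6.4197 × 10^7 = 1.001 × 10^6 nM = 1.00 mM

1.00 mM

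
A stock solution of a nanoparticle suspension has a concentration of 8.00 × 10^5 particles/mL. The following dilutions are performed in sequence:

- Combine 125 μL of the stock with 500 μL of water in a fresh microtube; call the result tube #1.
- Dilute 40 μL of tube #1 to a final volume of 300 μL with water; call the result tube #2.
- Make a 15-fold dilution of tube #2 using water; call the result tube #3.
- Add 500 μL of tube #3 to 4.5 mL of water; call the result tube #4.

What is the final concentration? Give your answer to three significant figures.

Step 1: 125 μL + 500 μL = 625 μL total → factor 625/125 = 5
Step 2: 40 μL brought to 300 μL → factor 300/40 = 7.5
Step 3: 15-fold → factor 15
Step 4: 500 μL + 4.5 mL = 5000 μL total → factor 5000/500 = 10
Overall dilution factor = 5 × 7.5 × 15 × 10 = 5625
Final = 8.00 × 10^5 particles/mL / 5625 = 142 particles/mL

142 particles/mL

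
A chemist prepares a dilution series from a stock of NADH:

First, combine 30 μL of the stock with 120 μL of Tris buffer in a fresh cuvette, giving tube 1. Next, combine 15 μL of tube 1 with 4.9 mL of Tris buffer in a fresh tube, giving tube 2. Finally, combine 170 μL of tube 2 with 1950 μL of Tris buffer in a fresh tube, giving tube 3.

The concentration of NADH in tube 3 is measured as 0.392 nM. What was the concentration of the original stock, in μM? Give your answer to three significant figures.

Step 1: 30 μL + 120 μL = 150 μL total → factor 150/30 = 5
Step 2: 15 μL + 4.9 mL = 4915 μL total → factor 4915/15 = 327.67
Step 3: 170 μL + 1950 μL = 2120 μL total → factor 2120/170 = 12.471
Overall dilution factor = 5 × 327.67 × 12.471 = 20431
Stock = 0.392 nM × 20431 = 8009 nM = 8.01 μM

8.01 μM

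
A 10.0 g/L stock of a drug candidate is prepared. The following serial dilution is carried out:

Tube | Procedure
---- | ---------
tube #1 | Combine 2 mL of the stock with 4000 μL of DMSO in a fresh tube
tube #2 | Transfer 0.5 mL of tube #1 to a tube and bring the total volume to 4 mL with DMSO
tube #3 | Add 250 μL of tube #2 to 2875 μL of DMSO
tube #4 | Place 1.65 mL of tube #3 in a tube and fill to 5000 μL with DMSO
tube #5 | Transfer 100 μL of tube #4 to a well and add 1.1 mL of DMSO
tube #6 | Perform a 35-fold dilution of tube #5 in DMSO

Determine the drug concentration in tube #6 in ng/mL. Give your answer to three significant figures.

26.2 ng/mL

Step 1: 2 mL + 4000 μL = 6 mL total → factor 6/2 = 3
Step 2: 0.5 mL brought to 4 mL → factor 4/0.5 = 8
Step 3: 250 μL + 2875 μL = 3125 μL total → factor 3125/250 = 12.5
Step 4: 1.65 mL brought to 5000 μL → factor 5/1.65 = 3.0303
Step 5: 100 μL + 1.1 mL = 1200 μL total → factor 1200/100 = 12
Step 6: 35-fold → factor 35
Overall dilution factor = 3 × 8 × 12.5 × 3.0303 × 12 × 35 = 3.8182 × 10^5
Final = 10.0 g/L / 3.8182 × 10^5 = 2.619 × 10^-5 g/L = 26.2 ng/mL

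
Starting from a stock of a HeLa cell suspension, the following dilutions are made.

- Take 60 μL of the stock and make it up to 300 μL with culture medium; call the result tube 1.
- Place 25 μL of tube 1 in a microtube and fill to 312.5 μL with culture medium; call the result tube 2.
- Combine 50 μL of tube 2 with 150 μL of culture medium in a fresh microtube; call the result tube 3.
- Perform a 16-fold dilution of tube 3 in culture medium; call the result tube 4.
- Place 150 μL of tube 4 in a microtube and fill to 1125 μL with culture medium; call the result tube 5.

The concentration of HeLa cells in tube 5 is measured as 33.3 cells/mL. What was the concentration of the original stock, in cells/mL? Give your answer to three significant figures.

Step 1: 60 μL brought to 300 μL → factor 300/60 = 5
Step 2: 25 μL brought to 312.5 μL → factor 312.5/25 = 12.5
Step 3: 50 μL + 150 μL = 200 μL total → factor 200/50 = 4
Step 4: 16-fold → factor 16
Step 5: 150 μL brought to 1125 μL → factor 1125/150 = 7.5
Overall dilution factor = 5 × 12.5 × 4 × 16 × 7.5 = 30000
Stock = 33.3 cells/mL × 30000 = 9.99 × 10^5 cells/mL

9.99 × 10^5 cells/mL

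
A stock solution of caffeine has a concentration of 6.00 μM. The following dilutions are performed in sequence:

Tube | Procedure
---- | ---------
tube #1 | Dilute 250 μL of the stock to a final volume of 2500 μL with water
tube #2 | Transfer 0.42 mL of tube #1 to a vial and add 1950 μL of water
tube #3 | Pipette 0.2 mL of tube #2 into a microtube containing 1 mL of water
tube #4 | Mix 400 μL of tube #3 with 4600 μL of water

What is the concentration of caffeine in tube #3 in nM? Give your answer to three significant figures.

Step 1: 250 μL brought to 2500 μL → factor 2500/250 = 10
Step 2: 0.42 mL + 1950 μL = 2.37 mL total → factor 2.37/0.42 = 5.6429
Step 3: 0.2 mL + 1 mL = 1.2 mL total → factor 1.2/0.2 = 6
Dilution factor through tube #3 = 10 × 5.6429 × 6 = 338.57
[tube #3] = 6.00 μM / 338.57 = 0.01772 μM = 17.7 nM

17.7 nM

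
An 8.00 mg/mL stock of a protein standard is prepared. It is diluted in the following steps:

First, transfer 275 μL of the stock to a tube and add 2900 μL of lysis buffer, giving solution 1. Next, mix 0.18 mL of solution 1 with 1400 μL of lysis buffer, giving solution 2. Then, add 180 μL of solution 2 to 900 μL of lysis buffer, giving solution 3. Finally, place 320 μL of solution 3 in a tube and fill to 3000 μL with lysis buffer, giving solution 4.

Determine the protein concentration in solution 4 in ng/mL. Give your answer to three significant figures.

1.40 × 10^3 ng/mL

Step 1: 275 μL + 2900 μL = 3175 μL total → factor 3175/275 = 11.545
Step 2: 0.18 mL + 1400 μL = 1.58 mL total → factor 1.58/0.18 = 8.7778
Step 3: 180 μL + 900 μL = 1080 μL total → factor 1080/180 = 6
Step 4: 320 μL brought to 3000 μL → factor 3000/320 = 9.375
Overall dilution factor = 11.545 × 8.7778 × 6 × 9.375 = 5700.6
Final = 8.00 mg/mL / 5700.6 = 0.001403 mg/mL = 1.40 × 10^3 ng/mL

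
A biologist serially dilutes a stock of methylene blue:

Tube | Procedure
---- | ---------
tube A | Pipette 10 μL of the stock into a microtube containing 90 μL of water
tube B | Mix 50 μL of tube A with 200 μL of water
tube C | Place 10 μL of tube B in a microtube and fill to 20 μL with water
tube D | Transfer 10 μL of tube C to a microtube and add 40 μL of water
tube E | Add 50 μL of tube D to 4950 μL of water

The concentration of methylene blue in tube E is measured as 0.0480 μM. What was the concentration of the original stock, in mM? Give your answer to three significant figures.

2.40 mM

Step 1: 10 μL + 90 μL = 100 μL total → factor 100/10 = 10
Step 2: 50 μL + 200 μL = 250 μL total → factor 250/50 = 5
Step 3: 10 μL brought to 20 μL → factor 20/10 = 2
Step 4: 10 μL + 40 μL = 50 μL total → factor 50/10 = 5
Step 5: 50 μL + 4950 μL = 5000 μL total → factor 5000/50 = 100
Overall dilution factor = 10 × 5 × 2 × 5 × 100 = 50000
Stock = 0.0480 μM × 50000 = 2400 μM = 2.40 mM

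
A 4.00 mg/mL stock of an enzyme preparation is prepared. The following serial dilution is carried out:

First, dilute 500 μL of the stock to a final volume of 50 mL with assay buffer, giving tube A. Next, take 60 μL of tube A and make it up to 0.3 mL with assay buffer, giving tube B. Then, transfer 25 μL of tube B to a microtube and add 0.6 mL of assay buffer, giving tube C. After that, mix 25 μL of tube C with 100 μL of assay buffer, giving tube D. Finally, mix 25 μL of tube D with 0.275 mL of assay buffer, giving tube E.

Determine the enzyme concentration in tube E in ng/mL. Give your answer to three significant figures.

Step 1: 500 μL brought to 50 mL → factor 50000/500 = 100
Step 2: 60 μL brought to 0.3 mL → factor 300/60 = 5
Step 3: 25 μL + 0.6 mL = 625 μL total → factor 625/25 = 25
Step 4: 25 μL + 100 μL = 125 μL total → factor 125/25 = 5
Step 5: 25 μL + 0.275 mL = 300 μL total → factor 300/25 = 12
Overall dilution factor = 100 × 5 × 25 × 5 × 12 = 7.5 × 10^5
Final = 4.00 mg/mL / 7.5 × 10^5 = 5.333 × 10^-6 mg/mL = 5.33 ng/mL

5.33 ng/mL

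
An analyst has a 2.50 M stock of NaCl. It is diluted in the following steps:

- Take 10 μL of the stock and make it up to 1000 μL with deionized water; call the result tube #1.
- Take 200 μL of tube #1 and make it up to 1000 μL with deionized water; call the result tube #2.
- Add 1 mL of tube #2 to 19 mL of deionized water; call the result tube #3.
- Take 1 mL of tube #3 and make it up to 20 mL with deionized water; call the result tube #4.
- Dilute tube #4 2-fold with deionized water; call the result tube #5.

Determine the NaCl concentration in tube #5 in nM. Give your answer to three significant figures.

6.25 × 10^3 nM

Step 1: 10 μL brought to 1000 μL → factor 1000/10 = 100
Step 2: 200 μL brought to 1000 μL → factor 1000/200 = 5
Step 3: 1 mL + 19 mL = 20 mL total → factor 20/1 = 20
Step 4: 1 mL brought to 20 mL → factor 20/1 = 20
Step 5: 2-fold → factor 2
Overall dilution factor = 100 × 5 × 20 × 20 × 2 = 4 × 10^5
Final = 2.50 M / 4 × 10^5 = 6.250 × 10^-6 M = 6.25 × 10^3 nM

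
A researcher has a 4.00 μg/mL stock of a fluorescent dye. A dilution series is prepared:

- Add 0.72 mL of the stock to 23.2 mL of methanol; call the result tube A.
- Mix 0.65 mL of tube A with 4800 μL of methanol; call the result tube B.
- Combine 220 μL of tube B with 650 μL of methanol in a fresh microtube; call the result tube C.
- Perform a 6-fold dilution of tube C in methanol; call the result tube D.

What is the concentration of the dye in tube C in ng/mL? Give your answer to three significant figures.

3.63 ng/mL

Step 1: 0.72 mL + 23.2 mL = 23.92 mL total → factor 23.92/0.72 = 33.222
Step 2: 0.65 mL + 4800 μL = 5.45 mL total → factor 5.45/0.65 = 8.3846
Step 3: 220 μL + 650 μL = 870 μL total → factor 870/220 = 3.9545
Dilution factor through tube C = 33.222 × 8.3846 × 3.9545 = 1101.6
[tube C] = 4.00 μg/mL / 1101.6 = 0.003631 μg/mL = 3.63 ng/mL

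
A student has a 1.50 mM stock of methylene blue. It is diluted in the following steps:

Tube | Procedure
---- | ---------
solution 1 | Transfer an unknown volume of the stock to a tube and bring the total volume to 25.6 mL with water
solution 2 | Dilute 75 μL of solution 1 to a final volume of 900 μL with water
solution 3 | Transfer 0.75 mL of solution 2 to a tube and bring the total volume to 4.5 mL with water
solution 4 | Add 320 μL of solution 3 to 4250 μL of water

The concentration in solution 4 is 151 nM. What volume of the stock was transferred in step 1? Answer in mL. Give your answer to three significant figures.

Step 1: v brought to 25.6 mL → factor = 25.6 mL/v
Step 2: 75 μL brought to 900 μL → factor 900/75 = 12
Step 3: 0.75 mL brought to 4.5 mL → factor 4.5/0.75 = 6
Step 4: 320 μL + 4250 μL = 4570 μL total → factor 4570/320 = 14.281
Product of known-step factors = 1028.2
Overall factor = 1.50 mM / (151 nM) = 9933.8
Step-1 factor = 9933.8 / 1028.2 = 9.6609
v = 25.6 mL / 9.6609 = 2.65 mL

2.65 mL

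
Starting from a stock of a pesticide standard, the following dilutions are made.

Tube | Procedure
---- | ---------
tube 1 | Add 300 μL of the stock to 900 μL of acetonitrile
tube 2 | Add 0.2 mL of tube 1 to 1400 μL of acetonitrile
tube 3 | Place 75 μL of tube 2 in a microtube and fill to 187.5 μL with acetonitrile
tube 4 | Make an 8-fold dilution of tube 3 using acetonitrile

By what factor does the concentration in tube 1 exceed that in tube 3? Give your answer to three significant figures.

Step 1: 300 μL + 900 μL = 1200 μL total → factor 1200/300 = 4
Step 2: 0.2 mL + 1400 μL = 1.6 mL total → factor 1.6/0.2 = 8
Step 3: 75 μL brought to 187.5 μL → factor 187.5/75 = 2.5
Dilution factor to tube 1 = 4; to tube 3 = 80
[tube 1]/[tube 3] = (factor to tube 3)/(factor to tube 1) = 80/4 = 20.0

20.0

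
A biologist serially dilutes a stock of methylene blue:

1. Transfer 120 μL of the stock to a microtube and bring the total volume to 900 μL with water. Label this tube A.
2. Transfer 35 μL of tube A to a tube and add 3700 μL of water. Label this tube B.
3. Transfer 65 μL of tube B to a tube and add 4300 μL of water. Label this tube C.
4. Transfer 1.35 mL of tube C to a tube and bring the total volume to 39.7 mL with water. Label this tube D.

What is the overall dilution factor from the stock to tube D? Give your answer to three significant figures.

1.58 × 10^6

Step 1: 120 μL brought to 900 μL → factor 900/120 = 7.5
Step 2: 35 μL + 3700 μL = 3735 μL total → factor 3735/35 = 106.71
Step 3: 65 μL + 4300 μL = 4365 μL total → factor 4365/65 = 67.154
Step 4: 1.35 mL brought to 39.7 mL → factor 39.7/1.35 = 29.407
Overall dilution factor = 7.5 × 106.71 × 67.154 × 29.407 = 1.5806 × 10^6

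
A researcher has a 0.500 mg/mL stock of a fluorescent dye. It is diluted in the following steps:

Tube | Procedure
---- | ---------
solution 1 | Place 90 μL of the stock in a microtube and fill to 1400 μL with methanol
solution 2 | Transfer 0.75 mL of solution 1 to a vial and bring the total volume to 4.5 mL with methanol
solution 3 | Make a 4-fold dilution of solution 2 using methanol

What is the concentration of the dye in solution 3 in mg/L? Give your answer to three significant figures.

Step 1: 90 μL brought to 1400 μL → factor 1400/90 = 15.556
Step 2: 0.75 mL brought to 4.5 mL → factor 4.5/0.75 = 6
Step 3: 4-fold → factor 4
Overall dilution factor = 15.556 × 6 × 4 = 373.33
Final = 0.500 mg/mL / 373.33 = 0.001339 mg/mL = 1.34 mg/L

1.34 mg/L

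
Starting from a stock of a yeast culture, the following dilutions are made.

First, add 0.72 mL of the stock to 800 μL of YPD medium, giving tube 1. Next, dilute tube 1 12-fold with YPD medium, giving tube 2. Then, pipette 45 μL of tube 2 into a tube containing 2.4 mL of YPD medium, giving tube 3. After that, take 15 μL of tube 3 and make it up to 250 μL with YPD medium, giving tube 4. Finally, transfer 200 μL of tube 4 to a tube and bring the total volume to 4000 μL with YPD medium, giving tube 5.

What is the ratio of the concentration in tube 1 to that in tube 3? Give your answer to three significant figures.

Step 1: 0.72 mL + 800 μL = 1.52 mL total → factor 1.52/0.72 = 2.1111
Step 2: 12-fold → factor 12
Step 3: 45 μL + 2.4 mL = 2445 μL total → factor 2445/45 = 54.333
Dilution factor to tube 1 = 2.1111; to tube 3 = 1376.4
[tube 1]/[tube 3] = (factor to tube 3)/(factor to tube 1) = 1376.4/2.1111 = 652

652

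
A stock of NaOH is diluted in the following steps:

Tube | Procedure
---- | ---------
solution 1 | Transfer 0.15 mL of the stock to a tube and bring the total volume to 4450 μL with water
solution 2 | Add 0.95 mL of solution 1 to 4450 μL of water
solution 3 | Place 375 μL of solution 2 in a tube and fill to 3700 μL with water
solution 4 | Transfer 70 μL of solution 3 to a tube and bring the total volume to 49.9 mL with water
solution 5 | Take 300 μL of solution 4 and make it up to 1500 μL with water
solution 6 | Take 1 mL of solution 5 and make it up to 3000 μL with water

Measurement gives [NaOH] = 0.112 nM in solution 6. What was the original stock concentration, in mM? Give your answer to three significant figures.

Step 1: 0.15 mL brought to 4450 μL → factor 4.45/0.15 = 29.667
Step 2: 0.95 mL + 4450 μL = 5.4 mL total → factor 5.4/0.95 = 5.6842
Step 3: 375 μL brought to 3700 μL → factor 3700/375 = 9.8667
Step 4: 70 μL brought to 49.9 mL → factor 49900/70 = 712.86
Step 5: 300 μL brought to 1500 μL → factor 1500/300 = 5
Step 6: 1 mL brought to 3000 μL → factor 3/1 = 3
Overall dilution factor = 29.667 × 5.6842 × 9.8667 × 712.86 × 5 × 3 = 1.7791 × 10^7
Stock = 0.112 nM × 1.7791 × 10^7 = 1.993 × 10^6 nM = 1.99 mM

1.99 mM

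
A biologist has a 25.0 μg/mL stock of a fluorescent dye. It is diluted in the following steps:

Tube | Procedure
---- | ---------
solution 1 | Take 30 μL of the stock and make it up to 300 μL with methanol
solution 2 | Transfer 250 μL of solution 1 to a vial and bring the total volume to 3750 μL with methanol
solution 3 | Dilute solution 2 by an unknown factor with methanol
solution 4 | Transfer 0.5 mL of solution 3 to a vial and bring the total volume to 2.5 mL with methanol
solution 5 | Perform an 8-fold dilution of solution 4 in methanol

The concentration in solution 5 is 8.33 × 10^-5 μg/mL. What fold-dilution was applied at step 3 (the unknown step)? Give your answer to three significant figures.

50.0-fold

Step 1: 30 μL brought to 300 μL → factor 300/30 = 10
Step 2: 250 μL brought to 3750 μL → factor 3750/250 = 15
Step 3: unknown factor x
Step 4: 0.5 mL brought to 2.5 mL → factor 2.5/0.5 = 5
Step 5: 8-fold → factor 8
Product of known-step factors = 6000
Overall factor = 25.0 μg/mL / (8.33 × 10^-5 μg/mL) = 3.0012 × 10^5
x = 3.0012 × 10^5 / 6000 = 50.0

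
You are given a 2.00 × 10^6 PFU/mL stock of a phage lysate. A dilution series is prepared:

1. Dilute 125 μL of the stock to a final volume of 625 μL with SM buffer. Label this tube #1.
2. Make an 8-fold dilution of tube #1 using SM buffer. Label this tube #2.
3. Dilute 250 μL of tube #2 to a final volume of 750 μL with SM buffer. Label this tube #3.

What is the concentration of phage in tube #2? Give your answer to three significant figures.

5.00 × 10^4 PFU/mL

Step 1: 125 μL brought to 625 μL → factor 625/125 = 5
Step 2: 8-fold → factor 8
Dilution factor through tube #2 = 5 × 8 = 40
[tube #2] = 2.00 × 10^6 PFU/mL / 40 = 5.00 × 10^4 PFU/mL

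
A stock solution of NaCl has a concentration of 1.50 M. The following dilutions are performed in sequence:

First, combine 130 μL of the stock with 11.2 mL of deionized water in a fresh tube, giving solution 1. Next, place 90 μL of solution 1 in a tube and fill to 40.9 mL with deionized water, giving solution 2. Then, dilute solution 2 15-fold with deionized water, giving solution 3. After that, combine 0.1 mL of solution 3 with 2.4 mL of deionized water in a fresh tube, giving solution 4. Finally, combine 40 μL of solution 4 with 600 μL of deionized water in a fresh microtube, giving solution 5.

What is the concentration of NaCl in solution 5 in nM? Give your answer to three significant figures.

Step 1: 130 μL + 11.2 mL = 11330 μL total → factor 11330/130 = 87.154
Step 2: 90 μL brought to 40.9 mL → factor 40900/90 = 454.44
Step 3: 15-fold → factor 15
Step 4: 0.1 mL + 2.4 mL = 2.5 mL total → factor 2.5/0.1 = 25
Step 5: 40 μL + 600 μL = 640 μL total → factor 640/40 = 16
Overall dilution factor = 87.154 × 454.44 × 15 × 25 × 16 = 2.3764 × 10^8
Final = 1.50 M / 2.3764 × 10^8 = 6.312 × 10^-9 M = 6.31 nM

6.31 nM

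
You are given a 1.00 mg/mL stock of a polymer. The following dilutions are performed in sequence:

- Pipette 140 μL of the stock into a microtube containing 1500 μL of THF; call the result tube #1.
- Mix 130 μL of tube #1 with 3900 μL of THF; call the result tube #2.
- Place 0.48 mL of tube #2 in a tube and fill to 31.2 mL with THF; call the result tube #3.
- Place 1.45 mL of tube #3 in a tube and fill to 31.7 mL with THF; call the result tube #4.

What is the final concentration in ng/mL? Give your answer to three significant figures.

Step 1: 140 μL + 1500 μL = 1640 μL total → factor 1640/140 = 11.714
Step 2: 130 μL + 3900 μL = 4030 μL total → factor 4030/130 = 31
Step 3: 0.48 mL brought to 31.2 mL → factor 31.2/0.48 = 65
Step 4: 1.45 mL brought to 31.7 mL → factor 31.7/1.45 = 21.862
Overall dilution factor = 11.714 × 31 × 65 × 21.862 = 5.1604 × 10^5
Final = 1.00 mg/mL / 5.1604 × 10^5 = 1.938 × 10^-6 mg/mL = 1.94 ng/mL

1.94 ng/mL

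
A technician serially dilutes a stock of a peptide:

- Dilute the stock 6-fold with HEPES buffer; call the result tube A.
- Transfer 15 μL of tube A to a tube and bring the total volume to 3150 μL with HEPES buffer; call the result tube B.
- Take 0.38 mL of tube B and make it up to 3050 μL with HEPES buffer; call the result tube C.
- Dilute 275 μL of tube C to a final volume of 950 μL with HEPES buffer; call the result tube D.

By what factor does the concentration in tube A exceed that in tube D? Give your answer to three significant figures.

5.82 × 10^3

Step 1: 6-fold → factor 6
Step 2: 15 μL brought to 3150 μL → factor 3150/15 = 210
Step 3: 0.38 mL brought to 3050 μL → factor 3.05/0.38 = 8.0263
Step 4: 275 μL brought to 950 μL → factor 950/275 = 3.4545
Dilution factor to tube A = 6; to tube D = 34936
[tube A]/[tube D] = (factor to tube D)/(factor to tube A) = 34936/6 = 5.82 × 10^3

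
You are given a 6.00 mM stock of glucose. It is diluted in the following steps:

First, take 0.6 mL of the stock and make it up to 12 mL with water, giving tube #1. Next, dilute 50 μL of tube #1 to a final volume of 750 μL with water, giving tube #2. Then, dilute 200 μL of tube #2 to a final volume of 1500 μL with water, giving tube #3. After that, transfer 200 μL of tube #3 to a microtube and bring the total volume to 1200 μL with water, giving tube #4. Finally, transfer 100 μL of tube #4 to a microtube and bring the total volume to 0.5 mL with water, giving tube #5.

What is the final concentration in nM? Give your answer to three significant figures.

Step 1: 0.6 mL brought to 12 mL → factor 12/0.6 = 20
Step 2: 50 μL brought to 750 μL → factor 750/50 = 15
Step 3: 200 μL brought to 1500 μL → factor 1500/200 = 7.5
Step 4: 200 μL brought to 1200 μL → factor 1200/200 = 6
Step 5: 100 μL brought to 0.5 mL → factor 500/100 = 5
Overall dilution factor = 20 × 15 × 7.5 × 6 × 5 = 67500
Final = 6.00 mM / 67500 = 8.889 × 10^-5 mM = 88.9 nM

88.9 nM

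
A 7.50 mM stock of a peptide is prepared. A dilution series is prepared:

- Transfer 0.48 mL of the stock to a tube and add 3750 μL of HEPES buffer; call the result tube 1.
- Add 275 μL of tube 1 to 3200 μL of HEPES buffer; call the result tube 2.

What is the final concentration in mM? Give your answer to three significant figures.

0.0674 mM

Step 1: 0.48 mL + 3750 μL = 4.23 mL total → factor 4.23/0.48 = 8.8125
Step 2: 275 μL + 3200 μL = 3475 μL total → factor 3475/275 = 12.636
Overall dilution factor = 8.8125 × 12.636 = 111.36
Final = 7.50 mM / 111.36 = 0.0674 mM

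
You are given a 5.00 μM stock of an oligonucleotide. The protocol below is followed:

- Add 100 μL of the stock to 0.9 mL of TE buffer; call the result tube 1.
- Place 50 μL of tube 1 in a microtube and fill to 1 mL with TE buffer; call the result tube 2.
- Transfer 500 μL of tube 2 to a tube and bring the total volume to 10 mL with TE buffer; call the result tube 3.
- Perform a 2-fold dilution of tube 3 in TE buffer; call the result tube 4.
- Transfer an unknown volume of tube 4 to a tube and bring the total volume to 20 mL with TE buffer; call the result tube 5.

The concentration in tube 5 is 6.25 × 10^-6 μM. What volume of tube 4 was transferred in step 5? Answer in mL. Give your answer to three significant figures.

0.200 mL

Step 1: 100 μL + 0.9 mL = 1000 μL total → factor 1000/100 = 10
Step 2: 50 μL brought to 1 mL → factor 1000/50 = 20
Step 3: 500 μL brought to 10 mL → factor 10000/500 = 20
Step 4: 2-fold → factor 2
Step 5: v brought to 20 mL → factor = 20 mL/v
Product of known-step factors = 8000
Overall factor = 5.00 μM / (6.25 × 10^-6 μM) = 8 × 10^5
Step-5 factor = 8 × 10^5 / 8000 = 100
v = 20 mL / 100 = 0.200 mL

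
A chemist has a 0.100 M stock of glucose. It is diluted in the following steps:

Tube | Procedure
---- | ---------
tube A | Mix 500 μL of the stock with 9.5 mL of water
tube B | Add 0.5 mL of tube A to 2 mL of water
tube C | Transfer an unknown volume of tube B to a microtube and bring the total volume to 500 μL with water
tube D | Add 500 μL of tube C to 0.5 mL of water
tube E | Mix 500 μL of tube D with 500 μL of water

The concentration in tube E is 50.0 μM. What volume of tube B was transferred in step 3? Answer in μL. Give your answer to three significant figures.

100 μL

Step 1: 500 μL + 9.5 mL = 10000 μL total → factor 10000/500 = 20
Step 2: 0.5 mL + 2 mL = 2.5 mL total → factor 2.5/0.5 = 5
Step 3: v brought to 500 μL → factor = 500 μL/v
Step 4: 500 μL + 0.5 mL = 1000 μL total → factor 1000/500 = 2
Step 5: 500 μL + 500 μL = 1000 μL total → factor 1000/500 = 2
Product of known-step factors = 400
Overall factor = 0.100 M / (50.0 μM) = 2000
Step-3 factor = 2000 / 400 = 5
v = 500 μL / 5 = 100 μL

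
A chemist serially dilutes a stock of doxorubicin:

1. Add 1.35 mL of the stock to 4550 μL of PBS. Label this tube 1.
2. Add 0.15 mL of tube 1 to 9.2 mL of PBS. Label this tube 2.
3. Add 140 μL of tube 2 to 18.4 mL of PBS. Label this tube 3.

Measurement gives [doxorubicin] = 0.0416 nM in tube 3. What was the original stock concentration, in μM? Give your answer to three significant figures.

1.50 μM

Step 1: 1.35 mL + 4550 μL = 5.9 mL total → factor 5.9/1.35 = 4.3704
Step 2: 0.15 mL + 9.2 mL = 9.35 mL total → factor 9.35/0.15 = 62.333
Step 3: 140 μL + 18.4 mL = 18540 μL total → factor 18540/140 = 132.43
Overall dilution factor = 4.3704 × 62.333 × 132.43 = 36076
Stock = 0.0416 nM × 36076 = 1501 nM = 1.50 μM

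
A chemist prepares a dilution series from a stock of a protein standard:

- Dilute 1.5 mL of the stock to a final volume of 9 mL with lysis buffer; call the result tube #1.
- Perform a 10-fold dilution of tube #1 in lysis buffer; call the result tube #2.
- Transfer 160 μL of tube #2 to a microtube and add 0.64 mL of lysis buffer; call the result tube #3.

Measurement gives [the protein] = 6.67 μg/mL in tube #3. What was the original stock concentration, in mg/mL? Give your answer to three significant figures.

2.00 mg/mL

Step 1: 1.5 mL brought to 9 mL → factor 9/1.5 = 6
Step 2: 10-fold → factor 10
Step 3: 160 μL + 0.64 mL = 800 μL total → factor 800/160 = 5
Overall dilution factor = 6 × 10 × 5 = 300
Stock = 6.67 μg/mL × 300 = 2001 μg/mL = 2.00 mg/mL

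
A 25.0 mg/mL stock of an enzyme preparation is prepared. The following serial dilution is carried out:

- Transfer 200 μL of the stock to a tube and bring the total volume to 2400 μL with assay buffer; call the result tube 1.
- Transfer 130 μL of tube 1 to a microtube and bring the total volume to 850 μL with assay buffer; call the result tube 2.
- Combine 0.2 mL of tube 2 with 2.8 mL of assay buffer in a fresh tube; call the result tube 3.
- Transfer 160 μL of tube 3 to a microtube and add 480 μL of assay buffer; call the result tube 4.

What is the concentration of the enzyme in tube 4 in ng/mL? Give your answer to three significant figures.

5.31 × 10^3 ng/mL

Step 1: 200 μL brought to 2400 μL → factor 2400/200 = 12
Step 2: 130 μL brought to 850 μL → factor 850/130 = 6.5385
Step 3: 0.2 mL + 2.8 mL = 3 mL total → factor 3/0.2 = 15
Step 4: 160 μL + 480 μL = 640 μL total → factor 640/160 = 4
Overall dilution factor = 12 × 6.5385 × 15 × 4 = 4707.7
Final = 25.0 mg/mL / 4707.7 = 0.005310 mg/mL = 5.31 × 10^3 ng/mL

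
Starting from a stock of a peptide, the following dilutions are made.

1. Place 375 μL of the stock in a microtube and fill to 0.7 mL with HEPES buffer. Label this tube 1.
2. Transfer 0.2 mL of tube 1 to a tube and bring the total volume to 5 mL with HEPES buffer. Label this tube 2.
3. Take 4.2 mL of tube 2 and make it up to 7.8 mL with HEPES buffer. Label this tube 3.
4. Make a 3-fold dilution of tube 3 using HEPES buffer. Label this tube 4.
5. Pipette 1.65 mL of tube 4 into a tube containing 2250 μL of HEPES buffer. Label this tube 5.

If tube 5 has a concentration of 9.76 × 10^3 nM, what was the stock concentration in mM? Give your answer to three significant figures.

6.00 mM

Step 1: 375 μL brought to 0.7 mL → factor 700/375 = 1.8667
Step 2: 0.2 mL brought to 5 mL → factor 5/0.2 = 25
Step 3: 4.2 mL brought to 7.8 mL → factor 7.8/4.2 = 1.8571
Step 4: 3-fold → factor 3
Step 5: 1.65 mL + 2250 μL = 3.9 mL total → factor 3.9/1.65 = 2.3636
Overall dilution factor = 1.8667 × 25 × 1.8571 × 3 × 2.3636 = 614.55
Stock = 9.76 × 10^3 nM × 614.55 = 5.998 × 10^6 nM = 6.00 mM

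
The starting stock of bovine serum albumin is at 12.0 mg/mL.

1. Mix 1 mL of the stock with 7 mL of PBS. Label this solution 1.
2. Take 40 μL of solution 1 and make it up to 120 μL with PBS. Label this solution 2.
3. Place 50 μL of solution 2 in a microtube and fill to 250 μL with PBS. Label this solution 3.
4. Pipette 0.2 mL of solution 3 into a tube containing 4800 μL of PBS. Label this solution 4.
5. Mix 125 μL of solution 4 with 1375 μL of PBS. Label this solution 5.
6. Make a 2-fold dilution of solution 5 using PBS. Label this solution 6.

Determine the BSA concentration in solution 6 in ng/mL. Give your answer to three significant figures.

Step 1: 1 mL + 7 mL = 8 mL total → factor 8/1 = 8
Step 2: 40 μL brought to 120 μL → factor 120/40 = 3
Step 3: 50 μL brought to 250 μL → factor 250/50 = 5
Step 4: 0.2 mL + 4800 μL = 5 mL total → factor 5/0.2 = 25
Step 5: 125 μL + 1375 μL = 1500 μL total → factor 1500/125 = 12
Step 6: 2-fold → factor 2
Overall dilution factor = 8 × 3 × 5 × 25 × 12 × 2 = 72000
Final = 12.0 mg/mL / 72000 = 0.0001667 mg/mL = 167 ng/mL

167 ng/mL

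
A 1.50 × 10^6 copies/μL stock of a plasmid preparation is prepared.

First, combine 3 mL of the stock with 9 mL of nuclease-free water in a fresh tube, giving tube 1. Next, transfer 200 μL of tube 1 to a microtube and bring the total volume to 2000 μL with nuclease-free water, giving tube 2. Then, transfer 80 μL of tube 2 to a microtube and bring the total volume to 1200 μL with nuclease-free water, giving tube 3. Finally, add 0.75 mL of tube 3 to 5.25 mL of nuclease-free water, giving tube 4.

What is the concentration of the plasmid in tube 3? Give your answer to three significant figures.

Step 1: 3 mL + 9 mL = 12 mL total → factor 12/3 = 4
Step 2: 200 μL brought to 2000 μL → factor 2000/200 = 10
Step 3: 80 μL brought to 1200 μL → factor 1200/80 = 15
Dilution factor through tube 3 = 4 × 10 × 15 = 600
[tube 3] = 1.50 × 10^6 copies/μL / 600 = 2.50 × 10^3 copies/μL

2.50 × 10^3 copies/μL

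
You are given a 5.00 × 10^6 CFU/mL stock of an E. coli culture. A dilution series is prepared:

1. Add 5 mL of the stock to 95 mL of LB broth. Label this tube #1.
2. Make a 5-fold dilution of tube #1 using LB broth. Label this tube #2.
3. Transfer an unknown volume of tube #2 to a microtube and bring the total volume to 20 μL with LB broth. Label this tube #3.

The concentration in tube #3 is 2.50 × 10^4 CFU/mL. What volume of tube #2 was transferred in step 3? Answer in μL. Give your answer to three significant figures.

Step 1: 5 mL + 95 mL = 100 mL total → factor 100/5 = 20
Step 2: 5-fold → factor 5
Step 3: v brought to 20 μL → factor = 20 μL/v
Product of known-step factors = 100
Overall factor = 5.00 × 10^6 CFU/mL / (2.50 × 10^4 CFU/mL) = 200
Step-3 factor = 200 / 100 = 2
v = 20 μL / 2 = 10.0 μL

10.0 μL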